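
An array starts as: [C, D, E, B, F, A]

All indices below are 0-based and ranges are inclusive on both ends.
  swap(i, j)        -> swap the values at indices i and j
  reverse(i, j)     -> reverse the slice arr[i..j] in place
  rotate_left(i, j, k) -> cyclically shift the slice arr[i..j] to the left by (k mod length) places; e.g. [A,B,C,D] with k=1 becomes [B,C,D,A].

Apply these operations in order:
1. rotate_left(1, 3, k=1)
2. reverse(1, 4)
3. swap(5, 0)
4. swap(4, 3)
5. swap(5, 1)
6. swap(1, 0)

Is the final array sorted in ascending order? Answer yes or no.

Answer: no

Derivation:
After 1 (rotate_left(1, 3, k=1)): [C, E, B, D, F, A]
After 2 (reverse(1, 4)): [C, F, D, B, E, A]
After 3 (swap(5, 0)): [A, F, D, B, E, C]
After 4 (swap(4, 3)): [A, F, D, E, B, C]
After 5 (swap(5, 1)): [A, C, D, E, B, F]
After 6 (swap(1, 0)): [C, A, D, E, B, F]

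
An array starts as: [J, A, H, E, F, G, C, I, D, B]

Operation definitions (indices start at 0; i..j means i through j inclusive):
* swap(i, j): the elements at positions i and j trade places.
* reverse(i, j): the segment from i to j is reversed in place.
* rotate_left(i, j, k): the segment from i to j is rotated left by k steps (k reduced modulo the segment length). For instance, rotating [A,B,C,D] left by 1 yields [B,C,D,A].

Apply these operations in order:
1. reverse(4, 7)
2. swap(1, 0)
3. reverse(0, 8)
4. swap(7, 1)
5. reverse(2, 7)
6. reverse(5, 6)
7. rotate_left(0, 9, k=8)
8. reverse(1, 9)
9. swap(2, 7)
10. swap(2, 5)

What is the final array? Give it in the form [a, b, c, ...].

After 1 (reverse(4, 7)): [J, A, H, E, I, C, G, F, D, B]
After 2 (swap(1, 0)): [A, J, H, E, I, C, G, F, D, B]
After 3 (reverse(0, 8)): [D, F, G, C, I, E, H, J, A, B]
After 4 (swap(7, 1)): [D, J, G, C, I, E, H, F, A, B]
After 5 (reverse(2, 7)): [D, J, F, H, E, I, C, G, A, B]
After 6 (reverse(5, 6)): [D, J, F, H, E, C, I, G, A, B]
After 7 (rotate_left(0, 9, k=8)): [A, B, D, J, F, H, E, C, I, G]
After 8 (reverse(1, 9)): [A, G, I, C, E, H, F, J, D, B]
After 9 (swap(2, 7)): [A, G, J, C, E, H, F, I, D, B]
After 10 (swap(2, 5)): [A, G, H, C, E, J, F, I, D, B]

Answer: [A, G, H, C, E, J, F, I, D, B]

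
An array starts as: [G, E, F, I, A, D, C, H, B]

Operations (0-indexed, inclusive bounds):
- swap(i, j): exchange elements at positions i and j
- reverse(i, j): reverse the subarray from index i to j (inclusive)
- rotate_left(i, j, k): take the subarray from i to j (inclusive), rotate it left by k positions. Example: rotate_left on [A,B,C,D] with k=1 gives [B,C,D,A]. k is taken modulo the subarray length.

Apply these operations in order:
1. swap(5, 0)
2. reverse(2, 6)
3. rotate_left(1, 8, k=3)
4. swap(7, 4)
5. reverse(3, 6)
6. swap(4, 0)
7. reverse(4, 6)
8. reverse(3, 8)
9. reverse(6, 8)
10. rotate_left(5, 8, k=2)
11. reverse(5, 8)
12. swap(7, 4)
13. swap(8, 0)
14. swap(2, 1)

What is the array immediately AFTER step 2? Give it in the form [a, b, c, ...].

Answer: [D, E, C, G, A, I, F, H, B]

Derivation:
After 1 (swap(5, 0)): [D, E, F, I, A, G, C, H, B]
After 2 (reverse(2, 6)): [D, E, C, G, A, I, F, H, B]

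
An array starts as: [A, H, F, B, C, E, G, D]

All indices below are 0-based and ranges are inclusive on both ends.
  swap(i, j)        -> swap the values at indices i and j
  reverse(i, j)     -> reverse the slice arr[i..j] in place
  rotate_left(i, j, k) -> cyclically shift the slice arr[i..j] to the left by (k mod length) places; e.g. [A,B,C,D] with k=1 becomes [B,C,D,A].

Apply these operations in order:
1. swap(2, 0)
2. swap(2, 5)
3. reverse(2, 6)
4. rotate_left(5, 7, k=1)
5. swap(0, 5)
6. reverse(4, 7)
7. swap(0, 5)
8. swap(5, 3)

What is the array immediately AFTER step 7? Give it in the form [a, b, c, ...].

After 1 (swap(2, 0)): [F, H, A, B, C, E, G, D]
After 2 (swap(2, 5)): [F, H, E, B, C, A, G, D]
After 3 (reverse(2, 6)): [F, H, G, A, C, B, E, D]
After 4 (rotate_left(5, 7, k=1)): [F, H, G, A, C, E, D, B]
After 5 (swap(0, 5)): [E, H, G, A, C, F, D, B]
After 6 (reverse(4, 7)): [E, H, G, A, B, D, F, C]
After 7 (swap(0, 5)): [D, H, G, A, B, E, F, C]

Answer: [D, H, G, A, B, E, F, C]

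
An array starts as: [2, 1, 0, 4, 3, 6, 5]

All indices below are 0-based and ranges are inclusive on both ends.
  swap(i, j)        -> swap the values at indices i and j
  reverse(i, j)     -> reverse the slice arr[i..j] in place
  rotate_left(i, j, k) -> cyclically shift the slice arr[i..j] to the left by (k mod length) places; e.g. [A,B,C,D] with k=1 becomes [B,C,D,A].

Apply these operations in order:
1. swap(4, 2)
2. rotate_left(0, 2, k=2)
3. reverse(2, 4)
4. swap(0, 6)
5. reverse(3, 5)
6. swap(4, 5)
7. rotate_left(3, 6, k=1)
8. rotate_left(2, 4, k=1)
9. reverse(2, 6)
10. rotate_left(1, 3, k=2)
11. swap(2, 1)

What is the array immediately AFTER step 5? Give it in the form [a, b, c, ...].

Answer: [5, 2, 0, 6, 1, 4, 3]

Derivation:
After 1 (swap(4, 2)): [2, 1, 3, 4, 0, 6, 5]
After 2 (rotate_left(0, 2, k=2)): [3, 2, 1, 4, 0, 6, 5]
After 3 (reverse(2, 4)): [3, 2, 0, 4, 1, 6, 5]
After 4 (swap(0, 6)): [5, 2, 0, 4, 1, 6, 3]
After 5 (reverse(3, 5)): [5, 2, 0, 6, 1, 4, 3]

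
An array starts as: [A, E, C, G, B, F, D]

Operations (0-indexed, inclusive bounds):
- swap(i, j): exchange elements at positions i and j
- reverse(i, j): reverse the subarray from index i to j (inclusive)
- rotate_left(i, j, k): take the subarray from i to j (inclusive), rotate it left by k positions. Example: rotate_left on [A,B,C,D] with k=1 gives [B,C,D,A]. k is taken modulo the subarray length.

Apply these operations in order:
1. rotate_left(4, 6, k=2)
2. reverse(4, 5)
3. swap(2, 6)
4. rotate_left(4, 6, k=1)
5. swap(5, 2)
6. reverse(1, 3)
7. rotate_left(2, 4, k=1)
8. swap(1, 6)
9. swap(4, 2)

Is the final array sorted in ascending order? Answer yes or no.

Answer: yes

Derivation:
After 1 (rotate_left(4, 6, k=2)): [A, E, C, G, D, B, F]
After 2 (reverse(4, 5)): [A, E, C, G, B, D, F]
After 3 (swap(2, 6)): [A, E, F, G, B, D, C]
After 4 (rotate_left(4, 6, k=1)): [A, E, F, G, D, C, B]
After 5 (swap(5, 2)): [A, E, C, G, D, F, B]
After 6 (reverse(1, 3)): [A, G, C, E, D, F, B]
After 7 (rotate_left(2, 4, k=1)): [A, G, E, D, C, F, B]
After 8 (swap(1, 6)): [A, B, E, D, C, F, G]
After 9 (swap(4, 2)): [A, B, C, D, E, F, G]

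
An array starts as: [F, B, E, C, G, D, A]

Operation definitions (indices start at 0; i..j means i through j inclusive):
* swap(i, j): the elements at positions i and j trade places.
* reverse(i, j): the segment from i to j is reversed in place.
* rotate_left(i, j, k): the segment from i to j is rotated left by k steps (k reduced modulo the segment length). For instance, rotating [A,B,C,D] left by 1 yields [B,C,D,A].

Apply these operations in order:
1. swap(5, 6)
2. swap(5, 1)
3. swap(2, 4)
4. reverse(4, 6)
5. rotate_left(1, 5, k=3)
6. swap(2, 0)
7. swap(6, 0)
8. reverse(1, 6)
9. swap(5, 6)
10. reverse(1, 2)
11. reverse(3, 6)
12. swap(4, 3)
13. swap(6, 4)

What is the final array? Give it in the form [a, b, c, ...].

After 1 (swap(5, 6)): [F, B, E, C, G, A, D]
After 2 (swap(5, 1)): [F, A, E, C, G, B, D]
After 3 (swap(2, 4)): [F, A, G, C, E, B, D]
After 4 (reverse(4, 6)): [F, A, G, C, D, B, E]
After 5 (rotate_left(1, 5, k=3)): [F, D, B, A, G, C, E]
After 6 (swap(2, 0)): [B, D, F, A, G, C, E]
After 7 (swap(6, 0)): [E, D, F, A, G, C, B]
After 8 (reverse(1, 6)): [E, B, C, G, A, F, D]
After 9 (swap(5, 6)): [E, B, C, G, A, D, F]
After 10 (reverse(1, 2)): [E, C, B, G, A, D, F]
After 11 (reverse(3, 6)): [E, C, B, F, D, A, G]
After 12 (swap(4, 3)): [E, C, B, D, F, A, G]
After 13 (swap(6, 4)): [E, C, B, D, G, A, F]

Answer: [E, C, B, D, G, A, F]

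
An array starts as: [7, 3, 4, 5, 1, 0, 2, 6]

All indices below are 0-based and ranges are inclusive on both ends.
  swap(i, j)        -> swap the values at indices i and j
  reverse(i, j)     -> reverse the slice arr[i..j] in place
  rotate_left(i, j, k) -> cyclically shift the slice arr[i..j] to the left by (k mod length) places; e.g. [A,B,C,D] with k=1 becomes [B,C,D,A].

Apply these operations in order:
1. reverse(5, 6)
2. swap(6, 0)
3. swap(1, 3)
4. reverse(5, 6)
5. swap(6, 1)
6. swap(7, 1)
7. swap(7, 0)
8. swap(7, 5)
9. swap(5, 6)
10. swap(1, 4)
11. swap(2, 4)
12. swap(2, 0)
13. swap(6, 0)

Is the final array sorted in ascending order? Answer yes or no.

After 1 (reverse(5, 6)): [7, 3, 4, 5, 1, 2, 0, 6]
After 2 (swap(6, 0)): [0, 3, 4, 5, 1, 2, 7, 6]
After 3 (swap(1, 3)): [0, 5, 4, 3, 1, 2, 7, 6]
After 4 (reverse(5, 6)): [0, 5, 4, 3, 1, 7, 2, 6]
After 5 (swap(6, 1)): [0, 2, 4, 3, 1, 7, 5, 6]
After 6 (swap(7, 1)): [0, 6, 4, 3, 1, 7, 5, 2]
After 7 (swap(7, 0)): [2, 6, 4, 3, 1, 7, 5, 0]
After 8 (swap(7, 5)): [2, 6, 4, 3, 1, 0, 5, 7]
After 9 (swap(5, 6)): [2, 6, 4, 3, 1, 5, 0, 7]
After 10 (swap(1, 4)): [2, 1, 4, 3, 6, 5, 0, 7]
After 11 (swap(2, 4)): [2, 1, 6, 3, 4, 5, 0, 7]
After 12 (swap(2, 0)): [6, 1, 2, 3, 4, 5, 0, 7]
After 13 (swap(6, 0)): [0, 1, 2, 3, 4, 5, 6, 7]

Answer: yes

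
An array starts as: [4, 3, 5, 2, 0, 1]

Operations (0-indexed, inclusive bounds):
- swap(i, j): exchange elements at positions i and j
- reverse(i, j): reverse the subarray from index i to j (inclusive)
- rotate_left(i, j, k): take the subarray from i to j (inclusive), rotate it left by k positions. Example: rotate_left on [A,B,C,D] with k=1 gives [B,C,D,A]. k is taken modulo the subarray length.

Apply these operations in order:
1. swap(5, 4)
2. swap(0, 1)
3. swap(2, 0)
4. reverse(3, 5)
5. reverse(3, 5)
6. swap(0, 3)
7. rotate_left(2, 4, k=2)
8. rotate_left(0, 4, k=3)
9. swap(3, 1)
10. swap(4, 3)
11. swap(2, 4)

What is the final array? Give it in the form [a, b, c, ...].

Answer: [3, 4, 5, 1, 2, 0]

Derivation:
After 1 (swap(5, 4)): [4, 3, 5, 2, 1, 0]
After 2 (swap(0, 1)): [3, 4, 5, 2, 1, 0]
After 3 (swap(2, 0)): [5, 4, 3, 2, 1, 0]
After 4 (reverse(3, 5)): [5, 4, 3, 0, 1, 2]
After 5 (reverse(3, 5)): [5, 4, 3, 2, 1, 0]
After 6 (swap(0, 3)): [2, 4, 3, 5, 1, 0]
After 7 (rotate_left(2, 4, k=2)): [2, 4, 1, 3, 5, 0]
After 8 (rotate_left(0, 4, k=3)): [3, 5, 2, 4, 1, 0]
After 9 (swap(3, 1)): [3, 4, 2, 5, 1, 0]
After 10 (swap(4, 3)): [3, 4, 2, 1, 5, 0]
After 11 (swap(2, 4)): [3, 4, 5, 1, 2, 0]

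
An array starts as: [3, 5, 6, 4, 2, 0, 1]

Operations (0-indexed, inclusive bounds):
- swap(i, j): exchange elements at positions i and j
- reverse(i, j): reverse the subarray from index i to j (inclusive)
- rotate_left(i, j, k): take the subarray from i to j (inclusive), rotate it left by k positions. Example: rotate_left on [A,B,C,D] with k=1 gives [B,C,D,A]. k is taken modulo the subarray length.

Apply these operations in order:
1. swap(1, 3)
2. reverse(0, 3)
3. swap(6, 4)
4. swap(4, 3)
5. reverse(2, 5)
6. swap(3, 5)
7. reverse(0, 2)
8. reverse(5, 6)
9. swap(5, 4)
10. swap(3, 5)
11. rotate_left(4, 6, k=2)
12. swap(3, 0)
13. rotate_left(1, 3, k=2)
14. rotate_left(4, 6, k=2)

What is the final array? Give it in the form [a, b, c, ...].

Answer: [1, 0, 6, 5, 4, 3, 2]

Derivation:
After 1 (swap(1, 3)): [3, 4, 6, 5, 2, 0, 1]
After 2 (reverse(0, 3)): [5, 6, 4, 3, 2, 0, 1]
After 3 (swap(6, 4)): [5, 6, 4, 3, 1, 0, 2]
After 4 (swap(4, 3)): [5, 6, 4, 1, 3, 0, 2]
After 5 (reverse(2, 5)): [5, 6, 0, 3, 1, 4, 2]
After 6 (swap(3, 5)): [5, 6, 0, 4, 1, 3, 2]
After 7 (reverse(0, 2)): [0, 6, 5, 4, 1, 3, 2]
After 8 (reverse(5, 6)): [0, 6, 5, 4, 1, 2, 3]
After 9 (swap(5, 4)): [0, 6, 5, 4, 2, 1, 3]
After 10 (swap(3, 5)): [0, 6, 5, 1, 2, 4, 3]
After 11 (rotate_left(4, 6, k=2)): [0, 6, 5, 1, 3, 2, 4]
After 12 (swap(3, 0)): [1, 6, 5, 0, 3, 2, 4]
After 13 (rotate_left(1, 3, k=2)): [1, 0, 6, 5, 3, 2, 4]
After 14 (rotate_left(4, 6, k=2)): [1, 0, 6, 5, 4, 3, 2]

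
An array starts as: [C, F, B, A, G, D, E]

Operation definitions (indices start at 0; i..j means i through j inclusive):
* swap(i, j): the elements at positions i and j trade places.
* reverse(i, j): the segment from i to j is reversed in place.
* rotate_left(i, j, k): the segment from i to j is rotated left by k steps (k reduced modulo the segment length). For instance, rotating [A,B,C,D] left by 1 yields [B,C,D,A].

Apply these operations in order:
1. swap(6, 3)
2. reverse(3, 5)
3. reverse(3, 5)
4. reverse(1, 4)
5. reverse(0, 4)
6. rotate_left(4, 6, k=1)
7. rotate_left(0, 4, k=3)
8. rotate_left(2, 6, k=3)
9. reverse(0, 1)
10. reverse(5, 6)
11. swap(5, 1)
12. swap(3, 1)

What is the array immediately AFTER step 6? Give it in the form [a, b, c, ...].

Answer: [F, B, E, G, D, A, C]

Derivation:
After 1 (swap(6, 3)): [C, F, B, E, G, D, A]
After 2 (reverse(3, 5)): [C, F, B, D, G, E, A]
After 3 (reverse(3, 5)): [C, F, B, E, G, D, A]
After 4 (reverse(1, 4)): [C, G, E, B, F, D, A]
After 5 (reverse(0, 4)): [F, B, E, G, C, D, A]
After 6 (rotate_left(4, 6, k=1)): [F, B, E, G, D, A, C]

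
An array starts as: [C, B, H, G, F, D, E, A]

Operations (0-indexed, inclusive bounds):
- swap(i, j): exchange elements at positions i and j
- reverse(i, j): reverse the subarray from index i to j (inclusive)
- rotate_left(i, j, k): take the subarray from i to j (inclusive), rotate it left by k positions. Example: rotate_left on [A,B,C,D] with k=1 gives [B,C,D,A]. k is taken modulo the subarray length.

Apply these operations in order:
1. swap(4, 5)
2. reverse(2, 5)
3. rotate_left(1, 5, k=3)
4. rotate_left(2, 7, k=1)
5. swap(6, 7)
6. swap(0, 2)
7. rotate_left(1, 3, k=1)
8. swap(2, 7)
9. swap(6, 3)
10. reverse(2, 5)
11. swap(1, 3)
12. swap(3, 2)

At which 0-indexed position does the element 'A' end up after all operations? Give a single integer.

After 1 (swap(4, 5)): [C, B, H, G, D, F, E, A]
After 2 (reverse(2, 5)): [C, B, F, D, G, H, E, A]
After 3 (rotate_left(1, 5, k=3)): [C, G, H, B, F, D, E, A]
After 4 (rotate_left(2, 7, k=1)): [C, G, B, F, D, E, A, H]
After 5 (swap(6, 7)): [C, G, B, F, D, E, H, A]
After 6 (swap(0, 2)): [B, G, C, F, D, E, H, A]
After 7 (rotate_left(1, 3, k=1)): [B, C, F, G, D, E, H, A]
After 8 (swap(2, 7)): [B, C, A, G, D, E, H, F]
After 9 (swap(6, 3)): [B, C, A, H, D, E, G, F]
After 10 (reverse(2, 5)): [B, C, E, D, H, A, G, F]
After 11 (swap(1, 3)): [B, D, E, C, H, A, G, F]
After 12 (swap(3, 2)): [B, D, C, E, H, A, G, F]

Answer: 5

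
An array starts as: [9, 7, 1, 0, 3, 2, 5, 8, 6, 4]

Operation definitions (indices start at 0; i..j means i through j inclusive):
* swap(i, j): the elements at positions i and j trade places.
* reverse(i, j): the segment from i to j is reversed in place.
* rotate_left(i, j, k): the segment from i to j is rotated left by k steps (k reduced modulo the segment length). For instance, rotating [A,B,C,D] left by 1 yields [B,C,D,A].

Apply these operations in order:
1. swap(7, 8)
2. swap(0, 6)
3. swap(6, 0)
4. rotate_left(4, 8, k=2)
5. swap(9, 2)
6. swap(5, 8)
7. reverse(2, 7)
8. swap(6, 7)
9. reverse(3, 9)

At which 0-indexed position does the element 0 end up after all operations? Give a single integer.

Answer: 5

Derivation:
After 1 (swap(7, 8)): [9, 7, 1, 0, 3, 2, 5, 6, 8, 4]
After 2 (swap(0, 6)): [5, 7, 1, 0, 3, 2, 9, 6, 8, 4]
After 3 (swap(6, 0)): [9, 7, 1, 0, 3, 2, 5, 6, 8, 4]
After 4 (rotate_left(4, 8, k=2)): [9, 7, 1, 0, 5, 6, 8, 3, 2, 4]
After 5 (swap(9, 2)): [9, 7, 4, 0, 5, 6, 8, 3, 2, 1]
After 6 (swap(5, 8)): [9, 7, 4, 0, 5, 2, 8, 3, 6, 1]
After 7 (reverse(2, 7)): [9, 7, 3, 8, 2, 5, 0, 4, 6, 1]
After 8 (swap(6, 7)): [9, 7, 3, 8, 2, 5, 4, 0, 6, 1]
After 9 (reverse(3, 9)): [9, 7, 3, 1, 6, 0, 4, 5, 2, 8]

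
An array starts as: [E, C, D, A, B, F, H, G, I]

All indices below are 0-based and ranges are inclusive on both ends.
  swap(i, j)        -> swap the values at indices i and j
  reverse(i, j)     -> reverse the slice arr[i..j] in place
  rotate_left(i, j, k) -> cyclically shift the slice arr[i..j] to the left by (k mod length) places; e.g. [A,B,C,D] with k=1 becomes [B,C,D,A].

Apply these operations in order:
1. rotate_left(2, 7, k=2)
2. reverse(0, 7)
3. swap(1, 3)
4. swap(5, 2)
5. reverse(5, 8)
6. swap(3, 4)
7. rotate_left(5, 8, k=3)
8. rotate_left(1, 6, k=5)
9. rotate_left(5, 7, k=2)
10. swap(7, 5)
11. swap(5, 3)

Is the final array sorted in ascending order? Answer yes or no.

After 1 (rotate_left(2, 7, k=2)): [E, C, B, F, H, G, D, A, I]
After 2 (reverse(0, 7)): [A, D, G, H, F, B, C, E, I]
After 3 (swap(1, 3)): [A, H, G, D, F, B, C, E, I]
After 4 (swap(5, 2)): [A, H, B, D, F, G, C, E, I]
After 5 (reverse(5, 8)): [A, H, B, D, F, I, E, C, G]
After 6 (swap(3, 4)): [A, H, B, F, D, I, E, C, G]
After 7 (rotate_left(5, 8, k=3)): [A, H, B, F, D, G, I, E, C]
After 8 (rotate_left(1, 6, k=5)): [A, I, H, B, F, D, G, E, C]
After 9 (rotate_left(5, 7, k=2)): [A, I, H, B, F, E, D, G, C]
After 10 (swap(7, 5)): [A, I, H, B, F, G, D, E, C]
After 11 (swap(5, 3)): [A, I, H, G, F, B, D, E, C]

Answer: no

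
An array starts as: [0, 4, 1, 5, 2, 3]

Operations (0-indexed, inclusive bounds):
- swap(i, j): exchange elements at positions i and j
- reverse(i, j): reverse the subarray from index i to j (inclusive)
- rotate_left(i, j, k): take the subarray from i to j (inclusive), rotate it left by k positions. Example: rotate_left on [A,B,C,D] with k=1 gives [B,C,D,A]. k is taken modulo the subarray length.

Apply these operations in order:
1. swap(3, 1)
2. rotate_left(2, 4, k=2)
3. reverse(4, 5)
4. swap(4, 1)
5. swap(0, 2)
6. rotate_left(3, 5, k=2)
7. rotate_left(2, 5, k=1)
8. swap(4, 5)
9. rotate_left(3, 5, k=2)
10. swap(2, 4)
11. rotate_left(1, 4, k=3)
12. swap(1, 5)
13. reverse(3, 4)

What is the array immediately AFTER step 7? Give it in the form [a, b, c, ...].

Answer: [2, 3, 4, 1, 5, 0]

Derivation:
After 1 (swap(3, 1)): [0, 5, 1, 4, 2, 3]
After 2 (rotate_left(2, 4, k=2)): [0, 5, 2, 1, 4, 3]
After 3 (reverse(4, 5)): [0, 5, 2, 1, 3, 4]
After 4 (swap(4, 1)): [0, 3, 2, 1, 5, 4]
After 5 (swap(0, 2)): [2, 3, 0, 1, 5, 4]
After 6 (rotate_left(3, 5, k=2)): [2, 3, 0, 4, 1, 5]
After 7 (rotate_left(2, 5, k=1)): [2, 3, 4, 1, 5, 0]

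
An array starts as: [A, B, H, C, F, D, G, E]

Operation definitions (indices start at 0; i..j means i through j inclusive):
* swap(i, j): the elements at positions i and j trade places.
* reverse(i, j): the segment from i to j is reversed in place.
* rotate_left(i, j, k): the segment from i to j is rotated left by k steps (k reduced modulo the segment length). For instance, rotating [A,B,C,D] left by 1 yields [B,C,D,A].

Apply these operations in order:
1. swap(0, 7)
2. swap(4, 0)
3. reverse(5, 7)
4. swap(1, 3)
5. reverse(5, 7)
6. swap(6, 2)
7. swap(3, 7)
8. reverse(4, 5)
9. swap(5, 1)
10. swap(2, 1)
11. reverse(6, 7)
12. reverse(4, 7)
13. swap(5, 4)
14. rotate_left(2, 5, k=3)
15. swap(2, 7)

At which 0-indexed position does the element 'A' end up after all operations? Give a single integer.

Answer: 4

Derivation:
After 1 (swap(0, 7)): [E, B, H, C, F, D, G, A]
After 2 (swap(4, 0)): [F, B, H, C, E, D, G, A]
After 3 (reverse(5, 7)): [F, B, H, C, E, A, G, D]
After 4 (swap(1, 3)): [F, C, H, B, E, A, G, D]
After 5 (reverse(5, 7)): [F, C, H, B, E, D, G, A]
After 6 (swap(6, 2)): [F, C, G, B, E, D, H, A]
After 7 (swap(3, 7)): [F, C, G, A, E, D, H, B]
After 8 (reverse(4, 5)): [F, C, G, A, D, E, H, B]
After 9 (swap(5, 1)): [F, E, G, A, D, C, H, B]
After 10 (swap(2, 1)): [F, G, E, A, D, C, H, B]
After 11 (reverse(6, 7)): [F, G, E, A, D, C, B, H]
After 12 (reverse(4, 7)): [F, G, E, A, H, B, C, D]
After 13 (swap(5, 4)): [F, G, E, A, B, H, C, D]
After 14 (rotate_left(2, 5, k=3)): [F, G, H, E, A, B, C, D]
After 15 (swap(2, 7)): [F, G, D, E, A, B, C, H]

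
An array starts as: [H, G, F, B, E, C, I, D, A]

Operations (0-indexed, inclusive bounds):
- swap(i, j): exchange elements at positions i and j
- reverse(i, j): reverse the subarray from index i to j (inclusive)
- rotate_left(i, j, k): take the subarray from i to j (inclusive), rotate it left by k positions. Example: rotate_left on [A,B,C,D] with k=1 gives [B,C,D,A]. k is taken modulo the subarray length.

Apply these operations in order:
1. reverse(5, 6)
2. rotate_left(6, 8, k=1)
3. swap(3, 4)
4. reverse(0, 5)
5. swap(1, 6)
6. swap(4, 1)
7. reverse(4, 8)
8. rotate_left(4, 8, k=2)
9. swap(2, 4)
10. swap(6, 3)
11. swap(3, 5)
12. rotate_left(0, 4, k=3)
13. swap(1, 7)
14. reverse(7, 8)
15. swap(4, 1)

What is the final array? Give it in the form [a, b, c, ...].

Answer: [H, B, I, G, C, D, F, A, E]

Derivation:
After 1 (reverse(5, 6)): [H, G, F, B, E, I, C, D, A]
After 2 (rotate_left(6, 8, k=1)): [H, G, F, B, E, I, D, A, C]
After 3 (swap(3, 4)): [H, G, F, E, B, I, D, A, C]
After 4 (reverse(0, 5)): [I, B, E, F, G, H, D, A, C]
After 5 (swap(1, 6)): [I, D, E, F, G, H, B, A, C]
After 6 (swap(4, 1)): [I, G, E, F, D, H, B, A, C]
After 7 (reverse(4, 8)): [I, G, E, F, C, A, B, H, D]
After 8 (rotate_left(4, 8, k=2)): [I, G, E, F, B, H, D, C, A]
After 9 (swap(2, 4)): [I, G, B, F, E, H, D, C, A]
After 10 (swap(6, 3)): [I, G, B, D, E, H, F, C, A]
After 11 (swap(3, 5)): [I, G, B, H, E, D, F, C, A]
After 12 (rotate_left(0, 4, k=3)): [H, E, I, G, B, D, F, C, A]
After 13 (swap(1, 7)): [H, C, I, G, B, D, F, E, A]
After 14 (reverse(7, 8)): [H, C, I, G, B, D, F, A, E]
After 15 (swap(4, 1)): [H, B, I, G, C, D, F, A, E]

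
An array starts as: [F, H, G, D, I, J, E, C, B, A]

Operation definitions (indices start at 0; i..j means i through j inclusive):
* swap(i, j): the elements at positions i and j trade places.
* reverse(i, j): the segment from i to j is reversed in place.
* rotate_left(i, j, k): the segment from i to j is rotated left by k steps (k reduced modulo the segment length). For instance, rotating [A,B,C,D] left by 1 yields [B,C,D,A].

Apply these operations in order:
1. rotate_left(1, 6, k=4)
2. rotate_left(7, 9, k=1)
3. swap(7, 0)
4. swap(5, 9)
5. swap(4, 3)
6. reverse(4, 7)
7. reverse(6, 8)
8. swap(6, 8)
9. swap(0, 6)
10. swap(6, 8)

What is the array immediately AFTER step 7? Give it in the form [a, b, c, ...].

Answer: [B, J, E, G, F, I, A, H, C, D]

Derivation:
After 1 (rotate_left(1, 6, k=4)): [F, J, E, H, G, D, I, C, B, A]
After 2 (rotate_left(7, 9, k=1)): [F, J, E, H, G, D, I, B, A, C]
After 3 (swap(7, 0)): [B, J, E, H, G, D, I, F, A, C]
After 4 (swap(5, 9)): [B, J, E, H, G, C, I, F, A, D]
After 5 (swap(4, 3)): [B, J, E, G, H, C, I, F, A, D]
After 6 (reverse(4, 7)): [B, J, E, G, F, I, C, H, A, D]
After 7 (reverse(6, 8)): [B, J, E, G, F, I, A, H, C, D]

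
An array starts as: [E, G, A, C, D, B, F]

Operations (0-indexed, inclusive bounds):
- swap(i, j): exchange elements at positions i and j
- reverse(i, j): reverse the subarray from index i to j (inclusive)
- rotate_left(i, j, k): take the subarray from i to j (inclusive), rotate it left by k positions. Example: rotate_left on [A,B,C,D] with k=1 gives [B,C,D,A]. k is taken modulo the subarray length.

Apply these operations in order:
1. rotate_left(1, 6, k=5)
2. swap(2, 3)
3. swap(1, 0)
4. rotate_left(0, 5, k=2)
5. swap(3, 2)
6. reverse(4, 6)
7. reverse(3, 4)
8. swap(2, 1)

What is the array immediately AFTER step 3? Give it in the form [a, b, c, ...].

After 1 (rotate_left(1, 6, k=5)): [E, F, G, A, C, D, B]
After 2 (swap(2, 3)): [E, F, A, G, C, D, B]
After 3 (swap(1, 0)): [F, E, A, G, C, D, B]

Answer: [F, E, A, G, C, D, B]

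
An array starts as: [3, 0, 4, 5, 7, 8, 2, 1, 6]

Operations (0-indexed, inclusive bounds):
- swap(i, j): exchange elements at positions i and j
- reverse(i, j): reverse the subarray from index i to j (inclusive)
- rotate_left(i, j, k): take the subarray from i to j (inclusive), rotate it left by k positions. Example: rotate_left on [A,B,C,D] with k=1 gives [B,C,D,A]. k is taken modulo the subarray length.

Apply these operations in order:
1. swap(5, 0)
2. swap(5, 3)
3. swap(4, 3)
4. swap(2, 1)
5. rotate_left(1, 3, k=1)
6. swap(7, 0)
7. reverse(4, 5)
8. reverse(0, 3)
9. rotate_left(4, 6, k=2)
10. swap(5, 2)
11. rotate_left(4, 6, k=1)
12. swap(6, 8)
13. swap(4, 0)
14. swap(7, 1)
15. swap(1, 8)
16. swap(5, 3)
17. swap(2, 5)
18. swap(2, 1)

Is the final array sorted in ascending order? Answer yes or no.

After 1 (swap(5, 0)): [8, 0, 4, 5, 7, 3, 2, 1, 6]
After 2 (swap(5, 3)): [8, 0, 4, 3, 7, 5, 2, 1, 6]
After 3 (swap(4, 3)): [8, 0, 4, 7, 3, 5, 2, 1, 6]
After 4 (swap(2, 1)): [8, 4, 0, 7, 3, 5, 2, 1, 6]
After 5 (rotate_left(1, 3, k=1)): [8, 0, 7, 4, 3, 5, 2, 1, 6]
After 6 (swap(7, 0)): [1, 0, 7, 4, 3, 5, 2, 8, 6]
After 7 (reverse(4, 5)): [1, 0, 7, 4, 5, 3, 2, 8, 6]
After 8 (reverse(0, 3)): [4, 7, 0, 1, 5, 3, 2, 8, 6]
After 9 (rotate_left(4, 6, k=2)): [4, 7, 0, 1, 2, 5, 3, 8, 6]
After 10 (swap(5, 2)): [4, 7, 5, 1, 2, 0, 3, 8, 6]
After 11 (rotate_left(4, 6, k=1)): [4, 7, 5, 1, 0, 3, 2, 8, 6]
After 12 (swap(6, 8)): [4, 7, 5, 1, 0, 3, 6, 8, 2]
After 13 (swap(4, 0)): [0, 7, 5, 1, 4, 3, 6, 8, 2]
After 14 (swap(7, 1)): [0, 8, 5, 1, 4, 3, 6, 7, 2]
After 15 (swap(1, 8)): [0, 2, 5, 1, 4, 3, 6, 7, 8]
After 16 (swap(5, 3)): [0, 2, 5, 3, 4, 1, 6, 7, 8]
After 17 (swap(2, 5)): [0, 2, 1, 3, 4, 5, 6, 7, 8]
After 18 (swap(2, 1)): [0, 1, 2, 3, 4, 5, 6, 7, 8]

Answer: yes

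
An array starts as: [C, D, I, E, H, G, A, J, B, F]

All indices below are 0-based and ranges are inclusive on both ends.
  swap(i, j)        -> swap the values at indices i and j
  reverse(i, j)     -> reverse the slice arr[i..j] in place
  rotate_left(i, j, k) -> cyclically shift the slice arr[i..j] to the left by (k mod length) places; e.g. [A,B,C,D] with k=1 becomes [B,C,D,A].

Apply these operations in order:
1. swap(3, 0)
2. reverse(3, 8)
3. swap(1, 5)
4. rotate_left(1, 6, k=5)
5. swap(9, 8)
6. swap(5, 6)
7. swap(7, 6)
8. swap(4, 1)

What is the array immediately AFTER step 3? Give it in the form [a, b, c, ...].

Answer: [E, A, I, B, J, D, G, H, C, F]

Derivation:
After 1 (swap(3, 0)): [E, D, I, C, H, G, A, J, B, F]
After 2 (reverse(3, 8)): [E, D, I, B, J, A, G, H, C, F]
After 3 (swap(1, 5)): [E, A, I, B, J, D, G, H, C, F]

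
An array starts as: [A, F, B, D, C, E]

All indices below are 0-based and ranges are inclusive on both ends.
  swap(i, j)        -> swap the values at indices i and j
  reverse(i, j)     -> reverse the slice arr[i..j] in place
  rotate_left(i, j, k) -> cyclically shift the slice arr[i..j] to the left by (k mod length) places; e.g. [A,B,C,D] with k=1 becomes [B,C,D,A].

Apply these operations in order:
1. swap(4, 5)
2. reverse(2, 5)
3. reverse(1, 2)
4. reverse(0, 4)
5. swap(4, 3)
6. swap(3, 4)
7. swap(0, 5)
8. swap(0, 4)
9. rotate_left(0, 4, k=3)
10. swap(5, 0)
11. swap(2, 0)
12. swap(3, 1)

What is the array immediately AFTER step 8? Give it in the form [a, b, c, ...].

Answer: [A, E, F, C, B, D]

Derivation:
After 1 (swap(4, 5)): [A, F, B, D, E, C]
After 2 (reverse(2, 5)): [A, F, C, E, D, B]
After 3 (reverse(1, 2)): [A, C, F, E, D, B]
After 4 (reverse(0, 4)): [D, E, F, C, A, B]
After 5 (swap(4, 3)): [D, E, F, A, C, B]
After 6 (swap(3, 4)): [D, E, F, C, A, B]
After 7 (swap(0, 5)): [B, E, F, C, A, D]
After 8 (swap(0, 4)): [A, E, F, C, B, D]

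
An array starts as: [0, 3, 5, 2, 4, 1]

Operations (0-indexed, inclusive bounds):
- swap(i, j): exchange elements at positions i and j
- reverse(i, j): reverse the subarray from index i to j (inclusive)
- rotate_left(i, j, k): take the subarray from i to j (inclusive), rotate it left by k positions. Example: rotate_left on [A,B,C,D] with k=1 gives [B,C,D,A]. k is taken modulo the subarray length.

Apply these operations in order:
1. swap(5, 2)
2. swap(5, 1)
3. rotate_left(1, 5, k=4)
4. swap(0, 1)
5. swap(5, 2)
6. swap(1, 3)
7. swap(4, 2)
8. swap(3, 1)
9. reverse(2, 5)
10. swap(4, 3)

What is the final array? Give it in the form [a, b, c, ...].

Answer: [3, 0, 5, 1, 4, 2]

Derivation:
After 1 (swap(5, 2)): [0, 3, 1, 2, 4, 5]
After 2 (swap(5, 1)): [0, 5, 1, 2, 4, 3]
After 3 (rotate_left(1, 5, k=4)): [0, 3, 5, 1, 2, 4]
After 4 (swap(0, 1)): [3, 0, 5, 1, 2, 4]
After 5 (swap(5, 2)): [3, 0, 4, 1, 2, 5]
After 6 (swap(1, 3)): [3, 1, 4, 0, 2, 5]
After 7 (swap(4, 2)): [3, 1, 2, 0, 4, 5]
After 8 (swap(3, 1)): [3, 0, 2, 1, 4, 5]
After 9 (reverse(2, 5)): [3, 0, 5, 4, 1, 2]
After 10 (swap(4, 3)): [3, 0, 5, 1, 4, 2]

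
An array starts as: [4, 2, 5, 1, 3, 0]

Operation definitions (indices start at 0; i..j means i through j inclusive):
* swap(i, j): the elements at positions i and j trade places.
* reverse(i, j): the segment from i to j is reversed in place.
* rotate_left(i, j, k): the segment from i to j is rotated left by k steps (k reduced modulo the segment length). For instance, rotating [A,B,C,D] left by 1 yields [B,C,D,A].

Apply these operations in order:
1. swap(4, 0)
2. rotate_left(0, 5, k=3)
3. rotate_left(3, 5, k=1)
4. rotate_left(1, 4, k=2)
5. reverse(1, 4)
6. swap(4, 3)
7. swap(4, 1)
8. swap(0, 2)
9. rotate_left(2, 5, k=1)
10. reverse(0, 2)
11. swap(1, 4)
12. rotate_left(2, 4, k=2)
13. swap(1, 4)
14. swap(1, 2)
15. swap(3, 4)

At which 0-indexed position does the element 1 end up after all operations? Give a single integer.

After 1 (swap(4, 0)): [3, 2, 5, 1, 4, 0]
After 2 (rotate_left(0, 5, k=3)): [1, 4, 0, 3, 2, 5]
After 3 (rotate_left(3, 5, k=1)): [1, 4, 0, 2, 5, 3]
After 4 (rotate_left(1, 4, k=2)): [1, 2, 5, 4, 0, 3]
After 5 (reverse(1, 4)): [1, 0, 4, 5, 2, 3]
After 6 (swap(4, 3)): [1, 0, 4, 2, 5, 3]
After 7 (swap(4, 1)): [1, 5, 4, 2, 0, 3]
After 8 (swap(0, 2)): [4, 5, 1, 2, 0, 3]
After 9 (rotate_left(2, 5, k=1)): [4, 5, 2, 0, 3, 1]
After 10 (reverse(0, 2)): [2, 5, 4, 0, 3, 1]
After 11 (swap(1, 4)): [2, 3, 4, 0, 5, 1]
After 12 (rotate_left(2, 4, k=2)): [2, 3, 5, 4, 0, 1]
After 13 (swap(1, 4)): [2, 0, 5, 4, 3, 1]
After 14 (swap(1, 2)): [2, 5, 0, 4, 3, 1]
After 15 (swap(3, 4)): [2, 5, 0, 3, 4, 1]

Answer: 5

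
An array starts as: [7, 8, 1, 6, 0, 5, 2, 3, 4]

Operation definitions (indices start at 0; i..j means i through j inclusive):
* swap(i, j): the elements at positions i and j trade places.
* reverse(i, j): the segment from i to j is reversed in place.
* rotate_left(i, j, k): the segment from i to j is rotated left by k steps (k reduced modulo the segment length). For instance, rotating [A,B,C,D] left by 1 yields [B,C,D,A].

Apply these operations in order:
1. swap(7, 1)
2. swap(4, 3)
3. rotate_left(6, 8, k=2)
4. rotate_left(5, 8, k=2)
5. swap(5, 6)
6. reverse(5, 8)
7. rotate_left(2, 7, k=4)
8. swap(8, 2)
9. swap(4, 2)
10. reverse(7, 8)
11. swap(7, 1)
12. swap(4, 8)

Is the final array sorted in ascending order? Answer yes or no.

Answer: no

Derivation:
After 1 (swap(7, 1)): [7, 3, 1, 6, 0, 5, 2, 8, 4]
After 2 (swap(4, 3)): [7, 3, 1, 0, 6, 5, 2, 8, 4]
After 3 (rotate_left(6, 8, k=2)): [7, 3, 1, 0, 6, 5, 4, 2, 8]
After 4 (rotate_left(5, 8, k=2)): [7, 3, 1, 0, 6, 2, 8, 5, 4]
After 5 (swap(5, 6)): [7, 3, 1, 0, 6, 8, 2, 5, 4]
After 6 (reverse(5, 8)): [7, 3, 1, 0, 6, 4, 5, 2, 8]
After 7 (rotate_left(2, 7, k=4)): [7, 3, 5, 2, 1, 0, 6, 4, 8]
After 8 (swap(8, 2)): [7, 3, 8, 2, 1, 0, 6, 4, 5]
After 9 (swap(4, 2)): [7, 3, 1, 2, 8, 0, 6, 4, 5]
After 10 (reverse(7, 8)): [7, 3, 1, 2, 8, 0, 6, 5, 4]
After 11 (swap(7, 1)): [7, 5, 1, 2, 8, 0, 6, 3, 4]
After 12 (swap(4, 8)): [7, 5, 1, 2, 4, 0, 6, 3, 8]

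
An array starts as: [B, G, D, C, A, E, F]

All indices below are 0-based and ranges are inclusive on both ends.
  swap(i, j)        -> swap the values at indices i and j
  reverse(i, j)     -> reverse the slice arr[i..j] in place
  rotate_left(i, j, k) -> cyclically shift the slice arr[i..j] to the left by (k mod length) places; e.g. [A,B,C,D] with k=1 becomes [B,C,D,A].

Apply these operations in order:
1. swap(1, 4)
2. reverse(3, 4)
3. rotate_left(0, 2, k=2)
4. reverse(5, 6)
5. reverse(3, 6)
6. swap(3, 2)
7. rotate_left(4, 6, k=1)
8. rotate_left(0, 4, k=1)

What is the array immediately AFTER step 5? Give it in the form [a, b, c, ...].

After 1 (swap(1, 4)): [B, A, D, C, G, E, F]
After 2 (reverse(3, 4)): [B, A, D, G, C, E, F]
After 3 (rotate_left(0, 2, k=2)): [D, B, A, G, C, E, F]
After 4 (reverse(5, 6)): [D, B, A, G, C, F, E]
After 5 (reverse(3, 6)): [D, B, A, E, F, C, G]

Answer: [D, B, A, E, F, C, G]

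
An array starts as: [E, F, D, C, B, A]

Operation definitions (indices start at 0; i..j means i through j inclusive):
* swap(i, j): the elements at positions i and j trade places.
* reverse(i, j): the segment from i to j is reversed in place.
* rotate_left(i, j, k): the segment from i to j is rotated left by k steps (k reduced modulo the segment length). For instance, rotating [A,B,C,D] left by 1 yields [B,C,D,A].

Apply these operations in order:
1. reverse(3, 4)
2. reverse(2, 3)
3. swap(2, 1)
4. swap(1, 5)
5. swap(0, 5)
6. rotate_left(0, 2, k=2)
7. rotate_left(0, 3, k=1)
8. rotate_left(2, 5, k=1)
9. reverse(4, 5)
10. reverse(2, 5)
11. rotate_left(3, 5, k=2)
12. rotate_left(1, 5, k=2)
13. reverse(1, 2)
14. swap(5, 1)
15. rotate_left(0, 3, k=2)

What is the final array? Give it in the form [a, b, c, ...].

After 1 (reverse(3, 4)): [E, F, D, B, C, A]
After 2 (reverse(2, 3)): [E, F, B, D, C, A]
After 3 (swap(2, 1)): [E, B, F, D, C, A]
After 4 (swap(1, 5)): [E, A, F, D, C, B]
After 5 (swap(0, 5)): [B, A, F, D, C, E]
After 6 (rotate_left(0, 2, k=2)): [F, B, A, D, C, E]
After 7 (rotate_left(0, 3, k=1)): [B, A, D, F, C, E]
After 8 (rotate_left(2, 5, k=1)): [B, A, F, C, E, D]
After 9 (reverse(4, 5)): [B, A, F, C, D, E]
After 10 (reverse(2, 5)): [B, A, E, D, C, F]
After 11 (rotate_left(3, 5, k=2)): [B, A, E, F, D, C]
After 12 (rotate_left(1, 5, k=2)): [B, F, D, C, A, E]
After 13 (reverse(1, 2)): [B, D, F, C, A, E]
After 14 (swap(5, 1)): [B, E, F, C, A, D]
After 15 (rotate_left(0, 3, k=2)): [F, C, B, E, A, D]

Answer: [F, C, B, E, A, D]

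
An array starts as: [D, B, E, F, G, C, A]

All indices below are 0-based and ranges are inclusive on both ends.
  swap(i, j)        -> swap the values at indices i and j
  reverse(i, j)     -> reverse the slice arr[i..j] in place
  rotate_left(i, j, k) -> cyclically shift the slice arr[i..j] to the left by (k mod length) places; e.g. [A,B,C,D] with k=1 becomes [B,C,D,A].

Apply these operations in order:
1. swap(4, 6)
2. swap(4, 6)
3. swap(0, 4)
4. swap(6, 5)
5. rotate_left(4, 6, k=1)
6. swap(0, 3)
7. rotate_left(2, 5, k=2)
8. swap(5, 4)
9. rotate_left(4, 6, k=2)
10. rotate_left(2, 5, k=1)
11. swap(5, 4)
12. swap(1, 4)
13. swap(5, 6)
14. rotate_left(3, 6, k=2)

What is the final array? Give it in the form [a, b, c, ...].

Answer: [F, A, C, E, G, D, B]

Derivation:
After 1 (swap(4, 6)): [D, B, E, F, A, C, G]
After 2 (swap(4, 6)): [D, B, E, F, G, C, A]
After 3 (swap(0, 4)): [G, B, E, F, D, C, A]
After 4 (swap(6, 5)): [G, B, E, F, D, A, C]
After 5 (rotate_left(4, 6, k=1)): [G, B, E, F, A, C, D]
After 6 (swap(0, 3)): [F, B, E, G, A, C, D]
After 7 (rotate_left(2, 5, k=2)): [F, B, A, C, E, G, D]
After 8 (swap(5, 4)): [F, B, A, C, G, E, D]
After 9 (rotate_left(4, 6, k=2)): [F, B, A, C, D, G, E]
After 10 (rotate_left(2, 5, k=1)): [F, B, C, D, G, A, E]
After 11 (swap(5, 4)): [F, B, C, D, A, G, E]
After 12 (swap(1, 4)): [F, A, C, D, B, G, E]
After 13 (swap(5, 6)): [F, A, C, D, B, E, G]
After 14 (rotate_left(3, 6, k=2)): [F, A, C, E, G, D, B]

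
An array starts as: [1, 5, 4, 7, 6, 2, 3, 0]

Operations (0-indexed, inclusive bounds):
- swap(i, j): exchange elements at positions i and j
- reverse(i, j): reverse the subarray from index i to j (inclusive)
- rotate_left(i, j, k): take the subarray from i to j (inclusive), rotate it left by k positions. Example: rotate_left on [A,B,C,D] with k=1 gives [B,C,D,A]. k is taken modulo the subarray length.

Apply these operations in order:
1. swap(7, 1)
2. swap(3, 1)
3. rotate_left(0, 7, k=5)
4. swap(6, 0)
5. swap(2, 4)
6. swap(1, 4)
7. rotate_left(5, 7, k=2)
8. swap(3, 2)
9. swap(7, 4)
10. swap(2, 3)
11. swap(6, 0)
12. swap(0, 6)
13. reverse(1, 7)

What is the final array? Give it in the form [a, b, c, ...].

Answer: [0, 3, 4, 6, 2, 1, 7, 5]

Derivation:
After 1 (swap(7, 1)): [1, 0, 4, 7, 6, 2, 3, 5]
After 2 (swap(3, 1)): [1, 7, 4, 0, 6, 2, 3, 5]
After 3 (rotate_left(0, 7, k=5)): [2, 3, 5, 1, 7, 4, 0, 6]
After 4 (swap(6, 0)): [0, 3, 5, 1, 7, 4, 2, 6]
After 5 (swap(2, 4)): [0, 3, 7, 1, 5, 4, 2, 6]
After 6 (swap(1, 4)): [0, 5, 7, 1, 3, 4, 2, 6]
After 7 (rotate_left(5, 7, k=2)): [0, 5, 7, 1, 3, 6, 4, 2]
After 8 (swap(3, 2)): [0, 5, 1, 7, 3, 6, 4, 2]
After 9 (swap(7, 4)): [0, 5, 1, 7, 2, 6, 4, 3]
After 10 (swap(2, 3)): [0, 5, 7, 1, 2, 6, 4, 3]
After 11 (swap(6, 0)): [4, 5, 7, 1, 2, 6, 0, 3]
After 12 (swap(0, 6)): [0, 5, 7, 1, 2, 6, 4, 3]
After 13 (reverse(1, 7)): [0, 3, 4, 6, 2, 1, 7, 5]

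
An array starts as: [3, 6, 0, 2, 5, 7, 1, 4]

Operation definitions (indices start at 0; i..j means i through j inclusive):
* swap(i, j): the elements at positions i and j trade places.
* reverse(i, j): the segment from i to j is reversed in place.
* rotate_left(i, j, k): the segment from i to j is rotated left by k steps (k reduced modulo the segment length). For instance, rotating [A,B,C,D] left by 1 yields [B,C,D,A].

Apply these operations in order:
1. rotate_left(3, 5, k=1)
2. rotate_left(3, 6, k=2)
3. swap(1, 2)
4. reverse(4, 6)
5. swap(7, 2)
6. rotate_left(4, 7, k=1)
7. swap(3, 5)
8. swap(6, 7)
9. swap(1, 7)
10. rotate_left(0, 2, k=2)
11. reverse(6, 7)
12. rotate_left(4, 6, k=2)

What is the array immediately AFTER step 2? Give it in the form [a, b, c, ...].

After 1 (rotate_left(3, 5, k=1)): [3, 6, 0, 5, 7, 2, 1, 4]
After 2 (rotate_left(3, 6, k=2)): [3, 6, 0, 2, 1, 5, 7, 4]

Answer: [3, 6, 0, 2, 1, 5, 7, 4]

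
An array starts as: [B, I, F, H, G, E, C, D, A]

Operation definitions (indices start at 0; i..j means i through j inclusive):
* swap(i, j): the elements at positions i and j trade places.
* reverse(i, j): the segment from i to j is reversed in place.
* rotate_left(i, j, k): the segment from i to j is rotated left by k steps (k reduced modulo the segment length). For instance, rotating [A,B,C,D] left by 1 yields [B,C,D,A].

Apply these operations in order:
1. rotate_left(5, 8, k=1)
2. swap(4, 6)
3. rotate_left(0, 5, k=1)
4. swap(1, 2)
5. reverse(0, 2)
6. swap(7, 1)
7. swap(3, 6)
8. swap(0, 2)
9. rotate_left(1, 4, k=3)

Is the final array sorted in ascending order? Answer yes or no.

After 1 (rotate_left(5, 8, k=1)): [B, I, F, H, G, C, D, A, E]
After 2 (swap(4, 6)): [B, I, F, H, D, C, G, A, E]
After 3 (rotate_left(0, 5, k=1)): [I, F, H, D, C, B, G, A, E]
After 4 (swap(1, 2)): [I, H, F, D, C, B, G, A, E]
After 5 (reverse(0, 2)): [F, H, I, D, C, B, G, A, E]
After 6 (swap(7, 1)): [F, A, I, D, C, B, G, H, E]
After 7 (swap(3, 6)): [F, A, I, G, C, B, D, H, E]
After 8 (swap(0, 2)): [I, A, F, G, C, B, D, H, E]
After 9 (rotate_left(1, 4, k=3)): [I, C, A, F, G, B, D, H, E]

Answer: no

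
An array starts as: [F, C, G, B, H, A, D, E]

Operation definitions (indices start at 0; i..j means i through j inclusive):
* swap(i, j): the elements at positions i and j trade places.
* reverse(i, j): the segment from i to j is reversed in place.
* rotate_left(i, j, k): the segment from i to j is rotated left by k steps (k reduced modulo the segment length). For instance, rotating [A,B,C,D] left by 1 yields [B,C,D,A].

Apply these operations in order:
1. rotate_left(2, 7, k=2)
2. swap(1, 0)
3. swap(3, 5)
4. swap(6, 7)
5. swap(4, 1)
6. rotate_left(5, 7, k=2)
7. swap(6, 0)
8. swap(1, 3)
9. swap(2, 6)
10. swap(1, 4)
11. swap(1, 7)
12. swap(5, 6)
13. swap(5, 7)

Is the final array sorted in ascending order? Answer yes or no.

After 1 (rotate_left(2, 7, k=2)): [F, C, H, A, D, E, G, B]
After 2 (swap(1, 0)): [C, F, H, A, D, E, G, B]
After 3 (swap(3, 5)): [C, F, H, E, D, A, G, B]
After 4 (swap(6, 7)): [C, F, H, E, D, A, B, G]
After 5 (swap(4, 1)): [C, D, H, E, F, A, B, G]
After 6 (rotate_left(5, 7, k=2)): [C, D, H, E, F, G, A, B]
After 7 (swap(6, 0)): [A, D, H, E, F, G, C, B]
After 8 (swap(1, 3)): [A, E, H, D, F, G, C, B]
After 9 (swap(2, 6)): [A, E, C, D, F, G, H, B]
After 10 (swap(1, 4)): [A, F, C, D, E, G, H, B]
After 11 (swap(1, 7)): [A, B, C, D, E, G, H, F]
After 12 (swap(5, 6)): [A, B, C, D, E, H, G, F]
After 13 (swap(5, 7)): [A, B, C, D, E, F, G, H]

Answer: yes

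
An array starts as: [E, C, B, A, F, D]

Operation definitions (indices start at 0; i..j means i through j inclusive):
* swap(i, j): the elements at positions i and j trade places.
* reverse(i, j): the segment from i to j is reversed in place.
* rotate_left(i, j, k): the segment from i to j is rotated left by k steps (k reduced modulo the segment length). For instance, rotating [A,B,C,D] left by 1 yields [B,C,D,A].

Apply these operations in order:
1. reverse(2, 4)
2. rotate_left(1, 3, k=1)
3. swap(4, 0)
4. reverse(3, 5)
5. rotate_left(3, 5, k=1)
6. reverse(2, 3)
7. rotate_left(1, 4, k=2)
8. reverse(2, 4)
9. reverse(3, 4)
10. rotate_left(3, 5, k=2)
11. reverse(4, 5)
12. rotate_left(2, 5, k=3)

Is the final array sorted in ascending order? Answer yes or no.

After 1 (reverse(2, 4)): [E, C, F, A, B, D]
After 2 (rotate_left(1, 3, k=1)): [E, F, A, C, B, D]
After 3 (swap(4, 0)): [B, F, A, C, E, D]
After 4 (reverse(3, 5)): [B, F, A, D, E, C]
After 5 (rotate_left(3, 5, k=1)): [B, F, A, E, C, D]
After 6 (reverse(2, 3)): [B, F, E, A, C, D]
After 7 (rotate_left(1, 4, k=2)): [B, A, C, F, E, D]
After 8 (reverse(2, 4)): [B, A, E, F, C, D]
After 9 (reverse(3, 4)): [B, A, E, C, F, D]
After 10 (rotate_left(3, 5, k=2)): [B, A, E, D, C, F]
After 11 (reverse(4, 5)): [B, A, E, D, F, C]
After 12 (rotate_left(2, 5, k=3)): [B, A, C, E, D, F]

Answer: no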